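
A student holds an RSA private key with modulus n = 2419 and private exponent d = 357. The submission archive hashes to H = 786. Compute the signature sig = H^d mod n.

Squares mod 2419: H^1≡786, H^2≡951, H^4≡2114, H^8≡1103, H^16≡2271, H^32≡133, H^64≡756, H^128≡652, H^256≡1779
357 = 256 + 64 + 32 + 4 + 1, so H^357 ≡ 1779·756·133·2114·786 ≡ 1487 (mod 2419)

1487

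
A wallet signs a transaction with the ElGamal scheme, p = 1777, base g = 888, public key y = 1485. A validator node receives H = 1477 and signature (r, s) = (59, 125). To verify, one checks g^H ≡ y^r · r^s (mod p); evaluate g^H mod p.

1769

888^1477 mod 1777 = 1769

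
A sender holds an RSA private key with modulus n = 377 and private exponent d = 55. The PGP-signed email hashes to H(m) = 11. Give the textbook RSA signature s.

327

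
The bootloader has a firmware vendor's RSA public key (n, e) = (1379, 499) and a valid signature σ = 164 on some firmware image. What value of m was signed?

892

σ^2 ≡ 164^2 = 26896 ≡ 695
σ^4 ≡ 695^2 = 483025 ≡ 375
σ^8 ≡ 375^2 = 140625 ≡ 1346
σ^16 ≡ 1346^2 = 1811716 ≡ 1089
σ^32 ≡ 1089^2 = 1185921 ≡ 1360
σ^64 ≡ 1360^2 = 1849600 ≡ 361
σ^128 ≡ 361^2 = 130321 ≡ 695
σ^256 ≡ 695^2 = 483025 ≡ 375
499 = 256 + 128 + 64 + 32 + 16 + 2 + 1, so σ^499 ≡ 375·695·361·1360·1089·695·164 ≡ 892 (mod 1379)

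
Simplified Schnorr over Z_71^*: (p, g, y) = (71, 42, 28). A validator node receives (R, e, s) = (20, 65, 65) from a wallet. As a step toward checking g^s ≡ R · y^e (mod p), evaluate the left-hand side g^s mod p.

26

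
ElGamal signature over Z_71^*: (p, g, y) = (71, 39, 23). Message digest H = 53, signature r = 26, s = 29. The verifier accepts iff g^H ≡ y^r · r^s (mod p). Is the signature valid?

Left side g^H mod p:
Squares mod 71: 39^1≡39, 39^2≡30, 39^4≡48, 39^8≡32, 39^16≡30, 39^32≡48
53 = 32 + 16 + 4 + 1, so 39^53 ≡ 48·30·48·39 ≡ 23 (mod 71)
Right side y^r · r^s mod p:
Squares mod 71: 23^1≡23, 23^2≡32, 23^4≡30, 23^8≡48, 23^16≡32
26 = 16 + 8 + 2, so 23^26 ≡ 32·48·32 ≡ 20 (mod 71)
Squares mod 71: 26^1≡26, 26^2≡37, 26^4≡20, 26^8≡45, 26^16≡37
29 = 16 + 8 + 4 + 1, so 26^29 ≡ 37·45·20·26 ≡ 26 (mod 71)
20·26 = 520 ≡ 23 (mod 71)
23 ≡ 23 (mod 71), so the signature is genuine.

valid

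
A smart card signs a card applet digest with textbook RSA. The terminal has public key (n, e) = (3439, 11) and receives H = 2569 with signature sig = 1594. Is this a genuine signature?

genuine

Squares mod 3439: sig^1≡1594, sig^2≡2854, sig^4≡1764, sig^8≡2840
11 = 8 + 2 + 1, so sig^11 ≡ 2840·2854·1594 ≡ 2569 (mod 3439)
2569 = H, so the signature checks out.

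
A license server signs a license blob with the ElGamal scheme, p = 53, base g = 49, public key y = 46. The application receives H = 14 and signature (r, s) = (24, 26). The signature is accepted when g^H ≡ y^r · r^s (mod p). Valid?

Left side g^H mod p:
49^2 = 2401 ≡ 16
49^4 ≡ 16^2 = 256 ≡ 44
49^8 ≡ 44^2 = 1936 ≡ 28
14 = 8 + 4 + 2, so 49^14 ≡ 28·44·16 ≡ 49 (mod 53)
Right side y^r · r^s mod p:
46^2 = 2116 ≡ 49
46^4 ≡ 49^2 = 2401 ≡ 16
46^8 ≡ 16^2 = 256 ≡ 44
46^16 ≡ 44^2 = 1936 ≡ 28
24 = 16 + 8, so 46^24 ≡ 28·44 ≡ 13 (mod 53)
24^2 = 576 ≡ 46
24^4 ≡ 46^2 = 2116 ≡ 49
24^8 ≡ 49^2 = 2401 ≡ 16
24^16 ≡ 16^2 = 256 ≡ 44
26 = 16 + 8 + 2, so 24^26 ≡ 44·16·46 ≡ 1 (mod 53)
13·1 = 13 ≡ 13 (mod 53)
49 ≠ 13, so verification fails.

no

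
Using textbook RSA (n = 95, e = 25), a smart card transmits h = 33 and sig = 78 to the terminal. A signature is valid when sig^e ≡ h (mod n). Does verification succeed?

passes

sig^2 ≡ 78^2 = 6084 ≡ 4
sig^4 ≡ 4^2 = 16
sig^8 ≡ 16^2 = 256 ≡ 66
sig^16 ≡ 66^2 = 4356 ≡ 81
25 = 16 + 8 + 1, so sig^25 ≡ 81·66·78 ≡ 33 (mod 95)
33 = h, so the signature checks out.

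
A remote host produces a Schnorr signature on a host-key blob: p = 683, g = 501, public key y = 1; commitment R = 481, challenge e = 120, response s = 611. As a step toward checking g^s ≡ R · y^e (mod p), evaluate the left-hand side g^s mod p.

Squares mod 683: 501^1≡501, 501^2≡340, 501^4≡173, 501^8≡560, 501^16≡103, 501^32≡364, 501^64≡677, 501^128≡36, 501^256≡613, 501^512≡119
611 = 512 + 64 + 32 + 2 + 1, so 501^611 ≡ 119·677·364·340·501 ≡ 481 (mod 683)

481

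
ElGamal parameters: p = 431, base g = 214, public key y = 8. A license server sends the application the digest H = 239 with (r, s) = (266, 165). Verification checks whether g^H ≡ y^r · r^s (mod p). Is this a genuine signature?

genuine

Left side g^H mod p:
214^2 = 45796 ≡ 110
214^4 ≡ 110^2 = 12100 ≡ 32
214^8 ≡ 32^2 = 1024 ≡ 162
214^16 ≡ 162^2 = 26244 ≡ 384
214^32 ≡ 384^2 = 147456 ≡ 54
214^64 ≡ 54^2 = 2916 ≡ 330
214^128 ≡ 330^2 = 108900 ≡ 288
239 = 128 + 64 + 32 + 8 + 4 + 2 + 1, so 214^239 ≡ 288·330·54·162·32·110·214 ≡ 287 (mod 431)
Right side y^r · r^s mod p:
8^2 = 64
8^4 ≡ 64^2 = 4096 ≡ 217
8^8 ≡ 217^2 = 47089 ≡ 110
8^16 ≡ 110^2 = 12100 ≡ 32
8^32 ≡ 32^2 = 1024 ≡ 162
8^64 ≡ 162^2 = 26244 ≡ 384
8^128 ≡ 384^2 = 147456 ≡ 54
8^256 ≡ 54^2 = 2916 ≡ 330
266 = 256 + 8 + 2, so 8^266 ≡ 330·110·64 ≡ 110 (mod 431)
266^2 = 70756 ≡ 72
266^4 ≡ 72^2 = 5184 ≡ 12
266^8 ≡ 12^2 = 144
266^16 ≡ 144^2 = 20736 ≡ 48
266^32 ≡ 48^2 = 2304 ≡ 149
266^64 ≡ 149^2 = 22201 ≡ 220
266^128 ≡ 220^2 = 48400 ≡ 128
165 = 128 + 32 + 4 + 1, so 266^165 ≡ 128·149·12·266 ≡ 367 (mod 431)
110·367 = 40370 ≡ 287 (mod 431)
287 ≡ 287 (mod 431), so the signature is genuine.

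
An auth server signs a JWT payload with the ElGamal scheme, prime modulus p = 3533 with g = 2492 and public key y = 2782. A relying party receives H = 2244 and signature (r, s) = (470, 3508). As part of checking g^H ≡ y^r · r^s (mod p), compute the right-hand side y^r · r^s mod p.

34

2782^2 = 7739524 ≡ 2254
2782^4 ≡ 2254^2 = 5080516 ≡ 62
2782^8 ≡ 62^2 = 3844 ≡ 311
2782^16 ≡ 311^2 = 96721 ≡ 1330
2782^32 ≡ 1330^2 = 1768900 ≡ 2400
2782^64 ≡ 2400^2 = 5760000 ≡ 1210
2782^128 ≡ 1210^2 = 1464100 ≡ 1438
2782^256 ≡ 1438^2 = 2067844 ≡ 1039
470 = 256 + 128 + 64 + 16 + 4 + 2, so 2782^470 ≡ 1039·1438·1210·1330·62·2254 ≡ 1015 (mod 3533)
470^2 = 220900 ≡ 1854
470^4 ≡ 1854^2 = 3437316 ≡ 3240
470^8 ≡ 3240^2 = 10497600 ≡ 1057
470^16 ≡ 1057^2 = 1117249 ≡ 821
470^32 ≡ 821^2 = 674041 ≡ 2771
470^64 ≡ 2771^2 = 7678441 ≡ 1232
470^128 ≡ 1232^2 = 1517824 ≡ 2167
470^256 ≡ 2167^2 = 4695889 ≡ 532
470^512 ≡ 532^2 = 283024 ≡ 384
470^1024 ≡ 384^2 = 147456 ≡ 2603
470^2048 ≡ 2603^2 = 6775609 ≡ 2848
3508 = 2048 + 1024 + 256 + 128 + 32 + 16 + 4, so 470^3508 ≡ 2848·2603·532·2167·2771·821·3240 ≡ 912 (mod 3533)
y^r · r^s ≡ 1015·912 = 925680 ≡ 34 (mod 3533)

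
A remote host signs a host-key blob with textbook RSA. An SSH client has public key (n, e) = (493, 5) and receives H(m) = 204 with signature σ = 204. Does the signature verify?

σ^2 ≡ 204^2 = 41616 ≡ 204
σ^4 ≡ 204^2 = 41616 ≡ 204
5 = 4 + 1, so σ^5 ≡ 204·204 ≡ 204 (mod 493)
204 = H(m), so the signature checks out.

verifies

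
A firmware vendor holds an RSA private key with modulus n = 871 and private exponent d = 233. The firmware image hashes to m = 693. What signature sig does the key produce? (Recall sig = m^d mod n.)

127

Squares mod 871: m^1≡693, m^2≡328, m^4≡451, m^8≡458, m^16≡724, m^32≡705, m^64≡555, m^128≡562
233 = 128 + 64 + 32 + 8 + 1, so m^233 ≡ 562·555·705·458·693 ≡ 127 (mod 871)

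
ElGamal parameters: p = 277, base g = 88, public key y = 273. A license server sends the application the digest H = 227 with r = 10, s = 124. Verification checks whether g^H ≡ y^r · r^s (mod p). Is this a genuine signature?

forged

Left side g^H mod p:
88^227 mod 277 = 194
Right side y^r · r^s mod p:
273^10 mod 277 = 131
10^124 mod 277 = 144
131·144 = 18864 ≡ 28 (mod 277)
194 ≠ 28, so verification fails.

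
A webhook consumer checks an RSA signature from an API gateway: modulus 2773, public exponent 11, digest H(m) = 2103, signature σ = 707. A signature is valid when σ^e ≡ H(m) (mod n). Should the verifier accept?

σ^2 ≡ 707^2 = 499849 ≡ 709
σ^4 ≡ 709^2 = 502681 ≡ 768
σ^8 ≡ 768^2 = 589824 ≡ 1948
11 = 8 + 2 + 1, so σ^11 ≡ 1948·709·707 ≡ 1061 (mod 2773)
The recovered value 1061 does not match the digest 2103.

reject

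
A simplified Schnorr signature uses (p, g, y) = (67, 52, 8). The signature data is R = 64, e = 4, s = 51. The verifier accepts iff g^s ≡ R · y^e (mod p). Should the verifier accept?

reject

g^s mod p:
52^51 mod 67 = 5
R · y^e mod p:
8^4 mod 67 = 9
64·9 = 576 ≡ 40 (mod 67)
5 ≠ 40; the check fails.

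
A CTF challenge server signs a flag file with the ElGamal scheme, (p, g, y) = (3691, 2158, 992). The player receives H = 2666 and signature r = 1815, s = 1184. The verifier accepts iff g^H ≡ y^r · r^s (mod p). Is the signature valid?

valid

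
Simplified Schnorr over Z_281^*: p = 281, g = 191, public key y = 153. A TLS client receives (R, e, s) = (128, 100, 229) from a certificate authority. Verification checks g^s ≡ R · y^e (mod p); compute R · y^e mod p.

153^2 = 23409 ≡ 86
153^4 ≡ 86^2 = 7396 ≡ 90
153^8 ≡ 90^2 = 8100 ≡ 232
153^16 ≡ 232^2 = 53824 ≡ 153
153^32 ≡ 153^2 = 23409 ≡ 86
153^64 ≡ 86^2 = 7396 ≡ 90
100 = 64 + 32 + 4, so 153^100 ≡ 90·86·90 ≡ 1 (mod 281)
R · y^e ≡ 128·1 = 128 ≡ 128 (mod 281)

128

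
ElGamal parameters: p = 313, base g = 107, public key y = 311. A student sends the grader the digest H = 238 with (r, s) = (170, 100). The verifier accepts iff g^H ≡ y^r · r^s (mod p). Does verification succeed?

Left side g^H mod p:
107^2 = 11449 ≡ 181
107^4 ≡ 181^2 = 32761 ≡ 209
107^8 ≡ 209^2 = 43681 ≡ 174
107^16 ≡ 174^2 = 30276 ≡ 228
107^32 ≡ 228^2 = 51984 ≡ 26
107^64 ≡ 26^2 = 676 ≡ 50
107^128 ≡ 50^2 = 2500 ≡ 309
238 = 128 + 64 + 32 + 8 + 4 + 2, so 107^238 ≡ 309·50·26·174·209·181 ≡ 104 (mod 313)
Right side y^r · r^s mod p:
311^2 = 96721 ≡ 4
311^4 ≡ 4^2 = 16
311^8 ≡ 16^2 = 256
311^16 ≡ 256^2 = 65536 ≡ 119
311^32 ≡ 119^2 = 14161 ≡ 76
311^64 ≡ 76^2 = 5776 ≡ 142
311^128 ≡ 142^2 = 20164 ≡ 132
170 = 128 + 32 + 8 + 2, so 311^170 ≡ 132·76·256·4 ≡ 108 (mod 313)
170^2 = 28900 ≡ 104
170^4 ≡ 104^2 = 10816 ≡ 174
170^8 ≡ 174^2 = 30276 ≡ 228
170^16 ≡ 228^2 = 51984 ≡ 26
170^32 ≡ 26^2 = 676 ≡ 50
170^64 ≡ 50^2 = 2500 ≡ 309
100 = 64 + 32 + 4, so 170^100 ≡ 309·50·174 ≡ 256 (mod 313)
108·256 = 27648 ≡ 104 (mod 313)
104 ≡ 104 (mod 313), so the signature is genuine.

passes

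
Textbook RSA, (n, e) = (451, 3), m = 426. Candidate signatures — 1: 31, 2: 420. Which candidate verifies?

2

Candidate 1: 31^2 = 961 ≡ 59; 3 = 2 + 1, so 31^3 ≡ 59·31 ≡ 25 (mod 451)
Candidate 2: 420^2 = 176400 ≡ 59; 3 = 2 + 1, so 420^3 ≡ 59·420 ≡ 426 (mod 451)
  → matches m = 426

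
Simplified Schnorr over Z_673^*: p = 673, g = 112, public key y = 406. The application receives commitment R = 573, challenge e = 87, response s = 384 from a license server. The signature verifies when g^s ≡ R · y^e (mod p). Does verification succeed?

passes

g^s mod p:
112^2 = 12544 ≡ 430
112^4 ≡ 430^2 = 184900 ≡ 498
112^8 ≡ 498^2 = 248004 ≡ 340
112^16 ≡ 340^2 = 115600 ≡ 517
112^32 ≡ 517^2 = 267289 ≡ 108
112^64 ≡ 108^2 = 11664 ≡ 223
112^128 ≡ 223^2 = 49729 ≡ 600
112^256 ≡ 600^2 = 360000 ≡ 618
384 = 256 + 128, so 112^384 ≡ 618·600 ≡ 650 (mod 673)
R · y^e mod p:
406^2 = 164836 ≡ 624
406^4 ≡ 624^2 = 389376 ≡ 382
406^8 ≡ 382^2 = 145924 ≡ 556
406^16 ≡ 556^2 = 309136 ≡ 229
406^32 ≡ 229^2 = 52441 ≡ 620
406^64 ≡ 620^2 = 384400 ≡ 117
87 = 64 + 16 + 4 + 2 + 1, so 406^87 ≡ 117·229·382·624·406 ≡ 330 (mod 673)
573·330 = 189090 ≡ 650 (mod 673)
650 ≡ 650 (mod 673); signature holds.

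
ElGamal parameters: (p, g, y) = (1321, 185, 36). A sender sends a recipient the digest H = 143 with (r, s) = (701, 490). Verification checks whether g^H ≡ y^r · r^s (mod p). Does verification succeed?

fails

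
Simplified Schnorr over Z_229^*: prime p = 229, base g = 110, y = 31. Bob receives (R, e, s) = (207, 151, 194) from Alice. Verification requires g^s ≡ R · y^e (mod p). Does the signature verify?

g^s mod p:
Squares mod 229: 110^1≡110, 110^2≡192, 110^4≡224, 110^8≡25, 110^16≡167, 110^32≡180, 110^64≡111, 110^128≡184
194 = 128 + 64 + 2, so 110^194 ≡ 184·111·192 ≡ 12 (mod 229)
R · y^e mod p:
Squares mod 229: 31^1≡31, 31^2≡45, 31^4≡193, 31^8≡151, 31^16≡130, 31^32≡183, 31^64≡55, 31^128≡48
151 = 128 + 16 + 4 + 2 + 1, so 31^151 ≡ 48·130·193·45·31 ≡ 189 (mod 229)
207·189 = 39123 ≡ 193 (mod 229)
12 ≠ 193; the check fails.

does not verify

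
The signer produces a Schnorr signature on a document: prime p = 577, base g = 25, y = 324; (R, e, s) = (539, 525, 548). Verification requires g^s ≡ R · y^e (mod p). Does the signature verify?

g^s mod p:
Squares mod 577: 25^1≡25, 25^2≡48, 25^4≡573, 25^8≡16, 25^16≡256, 25^32≡335, 25^64≡287, 25^128≡435, 25^256≡546, 25^512≡384
548 = 512 + 32 + 4, so 25^548 ≡ 384·335·573 ≡ 124 (mod 577)
R · y^e mod p:
Squares mod 577: 324^1≡324, 324^2≡539, 324^4≡290, 324^8≡435, 324^16≡546, 324^32≡384, 324^64≡321, 324^128≡335, 324^256≡287, 324^512≡435
525 = 512 + 8 + 4 + 1, so 324^525 ≡ 435·435·290·324 ≡ 513 (mod 577)
539·513 = 276507 ≡ 124 (mod 577)
124 ≡ 124 (mod 577); signature holds.

verifies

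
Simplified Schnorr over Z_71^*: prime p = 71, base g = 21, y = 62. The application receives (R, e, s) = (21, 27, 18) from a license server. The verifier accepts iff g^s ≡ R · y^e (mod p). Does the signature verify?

g^s mod p:
21^2 = 441 ≡ 15
21^4 ≡ 15^2 = 225 ≡ 12
21^8 ≡ 12^2 = 144 ≡ 2
21^16 ≡ 2^2 = 4
18 = 16 + 2, so 21^18 ≡ 4·15 ≡ 60 (mod 71)
R · y^e mod p:
62^2 = 3844 ≡ 10
62^4 ≡ 10^2 = 100 ≡ 29
62^8 ≡ 29^2 = 841 ≡ 60
62^16 ≡ 60^2 = 3600 ≡ 50
27 = 16 + 8 + 2 + 1, so 62^27 ≡ 50·60·10·62 ≡ 13 (mod 71)
21·13 = 273 ≡ 60 (mod 71)
60 ≡ 60 (mod 71); signature holds.

verifies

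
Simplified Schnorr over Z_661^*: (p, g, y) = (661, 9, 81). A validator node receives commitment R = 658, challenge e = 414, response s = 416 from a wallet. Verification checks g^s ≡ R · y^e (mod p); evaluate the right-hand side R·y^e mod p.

81^2 = 6561 ≡ 612
81^4 ≡ 612^2 = 374544 ≡ 418
81^8 ≡ 418^2 = 174724 ≡ 220
81^16 ≡ 220^2 = 48400 ≡ 147
81^32 ≡ 147^2 = 21609 ≡ 457
81^64 ≡ 457^2 = 208849 ≡ 634
81^128 ≡ 634^2 = 401956 ≡ 68
81^256 ≡ 68^2 = 4624 ≡ 658
414 = 256 + 128 + 16 + 8 + 4 + 2, so 81^414 ≡ 658·68·147·220·418·612 ≡ 68 (mod 661)
R · y^e ≡ 658·68 = 44744 ≡ 457 (mod 661)

457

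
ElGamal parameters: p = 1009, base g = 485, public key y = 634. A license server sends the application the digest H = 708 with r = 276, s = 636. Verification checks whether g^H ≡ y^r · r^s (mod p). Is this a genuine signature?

Left side g^H mod p:
Squares mod 1009: 485^1≡485, 485^2≡128, 485^4≡240, 485^8≡87, 485^16≡506, 485^32≡759, 485^64≡951, 485^128≡337, 485^256≡561, 485^512≡922
708 = 512 + 128 + 64 + 4, so 485^708 ≡ 922·337·951·240 ≡ 160 (mod 1009)
Right side y^r · r^s mod p:
Squares mod 1009: 634^1≡634, 634^2≡374, 634^4≡634, 634^8≡374, 634^16≡634, 634^32≡374, 634^64≡634, 634^128≡374, 634^256≡634
276 = 256 + 16 + 4, so 634^276 ≡ 634·634·634 ≡ 1 (mod 1009)
Squares mod 1009: 276^1≡276, 276^2≡501, 276^4≡769, 276^8≡87, 276^16≡506, 276^32≡759, 276^64≡951, 276^128≡337, 276^256≡561, 276^512≡922
636 = 512 + 64 + 32 + 16 + 8 + 4, so 276^636 ≡ 922·951·759·506·87·769 ≡ 160 (mod 1009)
1·160 = 160 ≡ 160 (mod 1009)
160 ≡ 160 (mod 1009), so the signature is genuine.

genuine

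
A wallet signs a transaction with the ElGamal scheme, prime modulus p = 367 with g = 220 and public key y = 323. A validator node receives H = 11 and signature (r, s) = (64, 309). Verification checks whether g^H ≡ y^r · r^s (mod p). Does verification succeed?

Left side g^H mod p:
220^2 = 48400 ≡ 323
220^4 ≡ 323^2 = 104329 ≡ 101
220^8 ≡ 101^2 = 10201 ≡ 292
11 = 8 + 2 + 1, so 220^11 ≡ 292·323·220 ≡ 74 (mod 367)
Right side y^r · r^s mod p:
323^2 = 104329 ≡ 101
323^4 ≡ 101^2 = 10201 ≡ 292
323^8 ≡ 292^2 = 85264 ≡ 120
323^16 ≡ 120^2 = 14400 ≡ 87
323^32 ≡ 87^2 = 7569 ≡ 229
323^64 ≡ 229^2 = 52441 ≡ 327
64^2 = 4096 ≡ 59
64^4 ≡ 59^2 = 3481 ≡ 178
64^8 ≡ 178^2 = 31684 ≡ 122
64^16 ≡ 122^2 = 14884 ≡ 204
64^32 ≡ 204^2 = 41616 ≡ 145
64^64 ≡ 145^2 = 21025 ≡ 106
64^128 ≡ 106^2 = 11236 ≡ 226
64^256 ≡ 226^2 = 51076 ≡ 63
309 = 256 + 32 + 16 + 4 + 1, so 64^309 ≡ 63·145·204·178·64 ≡ 178 (mod 367)
327·178 = 58206 ≡ 220 (mod 367)
74 ≠ 220, so verification fails.

fails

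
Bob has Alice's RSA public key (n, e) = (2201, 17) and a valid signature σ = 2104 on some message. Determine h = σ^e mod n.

σ^2 ≡ 2104^2 = 4426816 ≡ 605
σ^4 ≡ 605^2 = 366025 ≡ 659
σ^8 ≡ 659^2 = 434281 ≡ 684
σ^16 ≡ 684^2 = 467856 ≡ 1244
17 = 16 + 1, so σ^17 ≡ 1244·2104 ≡ 387 (mod 2201)

387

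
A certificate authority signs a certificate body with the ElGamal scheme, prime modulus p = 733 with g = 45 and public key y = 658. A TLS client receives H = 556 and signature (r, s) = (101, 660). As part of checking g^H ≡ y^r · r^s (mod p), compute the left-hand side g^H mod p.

45^2 = 2025 ≡ 559
45^4 ≡ 559^2 = 312481 ≡ 223
45^8 ≡ 223^2 = 49729 ≡ 618
45^16 ≡ 618^2 = 381924 ≡ 31
45^32 ≡ 31^2 = 961 ≡ 228
45^64 ≡ 228^2 = 51984 ≡ 674
45^128 ≡ 674^2 = 454276 ≡ 549
45^256 ≡ 549^2 = 301401 ≡ 138
45^512 ≡ 138^2 = 19044 ≡ 719
556 = 512 + 32 + 8 + 4, so 45^556 ≡ 719·228·618·223 ≡ 332 (mod 733)

332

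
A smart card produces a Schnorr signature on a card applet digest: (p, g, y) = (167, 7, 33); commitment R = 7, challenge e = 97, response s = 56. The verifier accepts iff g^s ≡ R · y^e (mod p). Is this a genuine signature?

g^s mod p:
7^2 = 49
7^4 ≡ 49^2 = 2401 ≡ 63
7^8 ≡ 63^2 = 3969 ≡ 128
7^16 ≡ 128^2 = 16384 ≡ 18
7^32 ≡ 18^2 = 324 ≡ 157
56 = 32 + 16 + 8, so 7^56 ≡ 157·18·128 ≡ 6 (mod 167)
R · y^e mod p:
33^2 = 1089 ≡ 87
33^4 ≡ 87^2 = 7569 ≡ 54
33^8 ≡ 54^2 = 2916 ≡ 77
33^16 ≡ 77^2 = 5929 ≡ 84
33^32 ≡ 84^2 = 7056 ≡ 42
33^64 ≡ 42^2 = 1764 ≡ 94
97 = 64 + 32 + 1, so 33^97 ≡ 94·42·33 ≡ 24 (mod 167)
7·24 = 168 ≡ 1 (mod 167)
6 ≠ 1; the check fails.

forged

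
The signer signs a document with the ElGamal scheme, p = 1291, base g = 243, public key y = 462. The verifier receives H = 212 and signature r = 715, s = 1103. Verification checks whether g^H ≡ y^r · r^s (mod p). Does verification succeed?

Left side g^H mod p:
243^2 = 59049 ≡ 954
243^4 ≡ 954^2 = 910116 ≡ 1252
243^8 ≡ 1252^2 = 1567504 ≡ 230
243^16 ≡ 230^2 = 52900 ≡ 1260
243^32 ≡ 1260^2 = 1587600 ≡ 961
243^64 ≡ 961^2 = 923521 ≡ 456
243^128 ≡ 456^2 = 207936 ≡ 85
212 = 128 + 64 + 16 + 4, so 243^212 ≡ 85·456·1260·1252 ≡ 122 (mod 1291)
Right side y^r · r^s mod p:
462^2 = 213444 ≡ 429
462^4 ≡ 429^2 = 184041 ≡ 719
462^8 ≡ 719^2 = 516961 ≡ 561
462^16 ≡ 561^2 = 314721 ≡ 1008
462^32 ≡ 1008^2 = 1016064 ≡ 47
462^64 ≡ 47^2 = 2209 ≡ 918
462^128 ≡ 918^2 = 842724 ≡ 992
462^256 ≡ 992^2 = 984064 ≡ 322
462^512 ≡ 322^2 = 103684 ≡ 404
715 = 512 + 128 + 64 + 8 + 2 + 1, so 462^715 ≡ 404·992·918·561·429·462 ≡ 885 (mod 1291)
715^2 = 511225 ≡ 1280
715^4 ≡ 1280^2 = 1638400 ≡ 121
715^8 ≡ 121^2 = 14641 ≡ 440
715^16 ≡ 440^2 = 193600 ≡ 1241
715^32 ≡ 1241^2 = 1540081 ≡ 1209
715^64 ≡ 1209^2 = 1461681 ≡ 269
715^128 ≡ 269^2 = 72361 ≡ 65
715^256 ≡ 65^2 = 4225 ≡ 352
715^512 ≡ 352^2 = 123904 ≡ 1259
715^1024 ≡ 1259^2 = 1585081 ≡ 1024
1103 = 1024 + 64 + 8 + 4 + 2 + 1, so 715^1103 ≡ 1024·269·440·121·1280·715 ≡ 960 (mod 1291)
885·960 = 849600 ≡ 122 (mod 1291)
122 ≡ 122 (mod 1291), so the signature is genuine.

passes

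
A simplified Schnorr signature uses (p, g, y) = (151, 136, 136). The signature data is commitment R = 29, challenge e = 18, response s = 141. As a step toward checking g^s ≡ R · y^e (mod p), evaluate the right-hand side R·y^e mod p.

Squares mod 151: 136^1≡136, 136^2≡74, 136^4≡40, 136^8≡90, 136^16≡97
18 = 16 + 2, so 136^18 ≡ 97·74 ≡ 81 (mod 151)
R · y^e ≡ 29·81 = 2349 ≡ 84 (mod 151)

84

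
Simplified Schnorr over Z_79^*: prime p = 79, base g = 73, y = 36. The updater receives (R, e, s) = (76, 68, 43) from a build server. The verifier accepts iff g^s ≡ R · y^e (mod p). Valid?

no

g^s mod p:
Squares mod 79: 73^1≡73, 73^2≡36, 73^4≡32, 73^8≡76, 73^16≡9, 73^32≡2
43 = 32 + 8 + 2 + 1, so 73^43 ≡ 2·76·36·73 ≡ 32 (mod 79)
R · y^e mod p:
Squares mod 79: 36^1≡36, 36^2≡32, 36^4≡76, 36^8≡9, 36^16≡2, 36^32≡4, 36^64≡16
68 = 64 + 4, so 36^68 ≡ 16·76 ≡ 31 (mod 79)
76·31 = 2356 ≡ 65 (mod 79)
32 ≠ 65; the check fails.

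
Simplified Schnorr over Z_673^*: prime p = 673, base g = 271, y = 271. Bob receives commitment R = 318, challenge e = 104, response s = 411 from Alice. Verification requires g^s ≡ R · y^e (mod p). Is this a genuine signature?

forged

g^s mod p:
Squares mod 673: 271^1≡271, 271^2≡84, 271^4≡326, 271^8≡615, 271^16≡672, 271^32≡1, 271^64≡1, 271^128≡1, 271^256≡1
411 = 256 + 128 + 16 + 8 + 2 + 1, so 271^411 ≡ 1·1·672·615·84·271 ≡ 559 (mod 673)
R · y^e mod p:
Squares mod 673: 271^1≡271, 271^2≡84, 271^4≡326, 271^8≡615, 271^16≡672, 271^32≡1, 271^64≡1
104 = 64 + 32 + 8, so 271^104 ≡ 1·1·615 ≡ 615 (mod 673)
318·615 = 195570 ≡ 400 (mod 673)
559 ≠ 400; the check fails.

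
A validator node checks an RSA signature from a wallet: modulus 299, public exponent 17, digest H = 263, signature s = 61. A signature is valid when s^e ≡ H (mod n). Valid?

s^2 ≡ 61^2 = 3721 ≡ 133
s^4 ≡ 133^2 = 17689 ≡ 48
s^8 ≡ 48^2 = 2304 ≡ 211
s^16 ≡ 211^2 = 44521 ≡ 269
17 = 16 + 1, so s^17 ≡ 269·61 ≡ 263 (mod 299)
Since 263 equals the digest 263, verification succeeds.

yes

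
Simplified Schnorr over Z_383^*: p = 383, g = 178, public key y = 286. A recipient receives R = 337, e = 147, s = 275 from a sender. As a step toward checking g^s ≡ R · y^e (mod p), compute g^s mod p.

178^2 = 31684 ≡ 278
178^4 ≡ 278^2 = 77284 ≡ 301
178^8 ≡ 301^2 = 90601 ≡ 213
178^16 ≡ 213^2 = 45369 ≡ 175
178^32 ≡ 175^2 = 30625 ≡ 368
178^64 ≡ 368^2 = 135424 ≡ 225
178^128 ≡ 225^2 = 50625 ≡ 69
178^256 ≡ 69^2 = 4761 ≡ 165
275 = 256 + 16 + 2 + 1, so 178^275 ≡ 165·175·278·178 ≡ 60 (mod 383)

60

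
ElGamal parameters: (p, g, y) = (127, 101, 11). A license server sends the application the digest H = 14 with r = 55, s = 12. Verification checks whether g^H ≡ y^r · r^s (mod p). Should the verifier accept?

Left side g^H mod p:
Squares mod 127: 101^1≡101, 101^2≡41, 101^4≡30, 101^8≡11
14 = 8 + 4 + 2, so 101^14 ≡ 11·30·41 ≡ 68 (mod 127)
Right side y^r · r^s mod p:
Squares mod 127: 11^1≡11, 11^2≡121, 11^4≡36, 11^8≡26, 11^16≡41, 11^32≡30
55 = 32 + 16 + 4 + 2 + 1, so 11^55 ≡ 30·41·36·121·11 ≡ 44 (mod 127)
Squares mod 127: 55^1≡55, 55^2≡104, 55^4≡21, 55^8≡60
12 = 8 + 4, so 55^12 ≡ 60·21 ≡ 117 (mod 127)
44·117 = 5148 ≡ 68 (mod 127)
68 ≡ 68 (mod 127), so the signature is genuine.

accept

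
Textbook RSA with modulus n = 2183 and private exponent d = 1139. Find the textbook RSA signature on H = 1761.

505

H^2 ≡ 1761^2 = 3101121 ≡ 1261
H^4 ≡ 1261^2 = 1590121 ≡ 897
H^8 ≡ 897^2 = 804609 ≡ 1265
H^16 ≡ 1265^2 = 1600225 ≡ 86
H^32 ≡ 86^2 = 7396 ≡ 847
H^64 ≡ 847^2 = 717409 ≡ 1385
H^128 ≡ 1385^2 = 1918225 ≡ 1551
H^256 ≡ 1551^2 = 2405601 ≡ 2118
H^512 ≡ 2118^2 = 4485924 ≡ 2042
H^1024 ≡ 2042^2 = 4169764 ≡ 234
1139 = 1024 + 64 + 32 + 16 + 2 + 1, so H^1139 ≡ 234·1385·847·86·1261·1761 ≡ 505 (mod 2183)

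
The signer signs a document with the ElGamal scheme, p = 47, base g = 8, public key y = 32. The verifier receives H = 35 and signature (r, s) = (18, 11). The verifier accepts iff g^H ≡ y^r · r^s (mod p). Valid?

yes

Left side g^H mod p:
8^2 = 64 ≡ 17
8^4 ≡ 17^2 = 289 ≡ 7
8^8 ≡ 7^2 = 49 ≡ 2
8^16 ≡ 2^2 = 4
8^32 ≡ 4^2 = 16
35 = 32 + 2 + 1, so 8^35 ≡ 16·17·8 ≡ 14 (mod 47)
Right side y^r · r^s mod p:
32^2 = 1024 ≡ 37
32^4 ≡ 37^2 = 1369 ≡ 6
32^8 ≡ 6^2 = 36
32^16 ≡ 36^2 = 1296 ≡ 27
18 = 16 + 2, so 32^18 ≡ 27·37 ≡ 12 (mod 47)
18^2 = 324 ≡ 42
18^4 ≡ 42^2 = 1764 ≡ 25
18^8 ≡ 25^2 = 625 ≡ 14
11 = 8 + 2 + 1, so 18^11 ≡ 14·42·18 ≡ 9 (mod 47)
12·9 = 108 ≡ 14 (mod 47)
14 ≡ 14 (mod 47), so the signature is genuine.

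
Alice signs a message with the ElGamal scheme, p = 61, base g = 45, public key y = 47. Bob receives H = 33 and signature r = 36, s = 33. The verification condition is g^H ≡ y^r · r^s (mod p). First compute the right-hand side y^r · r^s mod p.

52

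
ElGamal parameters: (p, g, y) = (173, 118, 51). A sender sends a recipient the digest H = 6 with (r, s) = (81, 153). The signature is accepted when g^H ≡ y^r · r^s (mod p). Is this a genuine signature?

genuine

Left side g^H mod p:
Squares mod 173: 118^1≡118, 118^2≡84, 118^4≡136
6 = 4 + 2, so 118^6 ≡ 136·84 ≡ 6 (mod 173)
Right side y^r · r^s mod p:
Squares mod 173: 51^1≡51, 51^2≡6, 51^4≡36, 51^8≡85, 51^16≡132, 51^32≡124, 51^64≡152
81 = 64 + 16 + 1, so 51^81 ≡ 152·132·51 ≡ 142 (mod 173)
Squares mod 173: 81^1≡81, 81^2≡160, 81^4≡169, 81^8≡16, 81^16≡83, 81^32≡142, 81^64≡96, 81^128≡47
153 = 128 + 16 + 8 + 1, so 81^153 ≡ 47·83·16·81 ≡ 117 (mod 173)
142·117 = 16614 ≡ 6 (mod 173)
6 ≡ 6 (mod 173), so the signature is genuine.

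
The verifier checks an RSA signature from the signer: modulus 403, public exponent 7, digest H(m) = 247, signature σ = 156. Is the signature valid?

σ^2 ≡ 156^2 = 24336 ≡ 156
σ^4 ≡ 156^2 = 24336 ≡ 156
7 = 4 + 2 + 1, so σ^7 ≡ 156·156·156 ≡ 156 (mod 403)
σ^7 mod 403 = 156, but H(m) = 247.

invalid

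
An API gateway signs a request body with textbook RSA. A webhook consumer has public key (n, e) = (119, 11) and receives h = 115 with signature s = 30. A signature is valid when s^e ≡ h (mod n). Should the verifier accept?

reject

s^2 ≡ 30^2 = 900 ≡ 67
s^4 ≡ 67^2 = 4489 ≡ 86
s^8 ≡ 86^2 = 7396 ≡ 18
11 = 8 + 2 + 1, so s^11 ≡ 18·67·30 ≡ 4 (mod 119)
The recovered value 4 does not match the digest 115.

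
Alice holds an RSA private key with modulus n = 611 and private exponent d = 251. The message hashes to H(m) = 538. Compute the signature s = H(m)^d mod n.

(H(m))^2 ≡ 538^2 = 289444 ≡ 441
(H(m))^4 ≡ 441^2 = 194481 ≡ 183
(H(m))^8 ≡ 183^2 = 33489 ≡ 495
(H(m))^16 ≡ 495^2 = 245025 ≡ 14
(H(m))^32 ≡ 14^2 = 196
(H(m))^64 ≡ 196^2 = 38416 ≡ 534
(H(m))^128 ≡ 534^2 = 285156 ≡ 430
251 = 128 + 64 + 32 + 16 + 8 + 2 + 1, so (H(m))^251 ≡ 430·534·196·14·495·441·538 ≡ 34 (mod 611)

34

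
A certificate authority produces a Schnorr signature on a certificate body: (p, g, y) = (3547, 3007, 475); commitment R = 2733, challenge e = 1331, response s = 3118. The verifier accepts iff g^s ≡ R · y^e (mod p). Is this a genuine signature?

forged

g^s mod p:
3007^2 = 9042049 ≡ 746
3007^4 ≡ 746^2 = 556516 ≡ 3184
3007^8 ≡ 3184^2 = 10137856 ≡ 530
3007^16 ≡ 530^2 = 280900 ≡ 687
3007^32 ≡ 687^2 = 471969 ≡ 218
3007^64 ≡ 218^2 = 47524 ≡ 1413
3007^128 ≡ 1413^2 = 1996569 ≡ 3155
3007^256 ≡ 3155^2 = 9954025 ≡ 1143
3007^512 ≡ 1143^2 = 1306449 ≡ 1153
3007^1024 ≡ 1153^2 = 1329409 ≡ 2831
3007^2048 ≡ 2831^2 = 8014561 ≡ 1888
3118 = 2048 + 1024 + 32 + 8 + 4 + 2, so 3007^3118 ≡ 1888·2831·218·530·3184·746 ≡ 1324 (mod 3547)
R · y^e mod p:
475^2 = 225625 ≡ 2164
475^4 ≡ 2164^2 = 4682896 ≡ 856
475^8 ≡ 856^2 = 732736 ≡ 2054
475^16 ≡ 2054^2 = 4218916 ≡ 1533
475^32 ≡ 1533^2 = 2350089 ≡ 1975
475^64 ≡ 1975^2 = 3900625 ≡ 2472
475^128 ≡ 2472^2 = 6110784 ≡ 2850
475^256 ≡ 2850^2 = 8122500 ≡ 3417
475^512 ≡ 3417^2 = 11675889 ≡ 2712
475^1024 ≡ 2712^2 = 7354944 ≡ 2013
1331 = 1024 + 256 + 32 + 16 + 2 + 1, so 475^1331 ≡ 2013·3417·1975·1533·2164·475 ≡ 712 (mod 3547)
2733·712 = 1945896 ≡ 2140 (mod 3547)
1324 ≠ 2140; the check fails.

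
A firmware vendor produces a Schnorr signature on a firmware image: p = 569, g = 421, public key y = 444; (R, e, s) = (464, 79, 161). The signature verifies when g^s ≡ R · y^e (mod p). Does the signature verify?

verifies

g^s mod p:
421^2 = 177241 ≡ 282
421^4 ≡ 282^2 = 79524 ≡ 433
421^8 ≡ 433^2 = 187489 ≡ 288
421^16 ≡ 288^2 = 82944 ≡ 439
421^32 ≡ 439^2 = 192721 ≡ 399
421^64 ≡ 399^2 = 159201 ≡ 450
421^128 ≡ 450^2 = 202500 ≡ 505
161 = 128 + 32 + 1, so 421^161 ≡ 505·399·421 ≡ 30 (mod 569)
R · y^e mod p:
444^2 = 197136 ≡ 262
444^4 ≡ 262^2 = 68644 ≡ 364
444^8 ≡ 364^2 = 132496 ≡ 488
444^16 ≡ 488^2 = 238144 ≡ 302
444^32 ≡ 302^2 = 91204 ≡ 164
444^64 ≡ 164^2 = 26896 ≡ 153
79 = 64 + 8 + 4 + 2 + 1, so 444^79 ≡ 153·488·364·262·444 ≡ 81 (mod 569)
464·81 = 37584 ≡ 30 (mod 569)
30 ≡ 30 (mod 569); signature holds.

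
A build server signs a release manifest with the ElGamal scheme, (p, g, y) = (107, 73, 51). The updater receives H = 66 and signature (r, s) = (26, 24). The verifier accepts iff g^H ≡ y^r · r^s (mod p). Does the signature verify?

verifies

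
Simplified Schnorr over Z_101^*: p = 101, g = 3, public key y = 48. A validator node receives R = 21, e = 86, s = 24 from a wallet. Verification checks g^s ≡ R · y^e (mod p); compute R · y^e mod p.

48^86 mod 101 = 21
R · y^e ≡ 21·21 = 441 ≡ 37 (mod 101)

37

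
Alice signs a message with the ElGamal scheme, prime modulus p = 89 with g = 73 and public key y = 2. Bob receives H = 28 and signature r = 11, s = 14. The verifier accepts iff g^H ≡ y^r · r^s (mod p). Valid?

yes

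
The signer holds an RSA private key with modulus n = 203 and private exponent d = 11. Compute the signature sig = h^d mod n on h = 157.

h^2 ≡ 157^2 = 24649 ≡ 86
h^4 ≡ 86^2 = 7396 ≡ 88
h^8 ≡ 88^2 = 7744 ≡ 30
11 = 8 + 2 + 1, so h^11 ≡ 30·86·157 ≡ 75 (mod 203)

75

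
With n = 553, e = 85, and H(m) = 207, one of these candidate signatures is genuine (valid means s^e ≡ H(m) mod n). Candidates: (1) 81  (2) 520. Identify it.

1

Candidate 1: Squares mod 553: 81^1≡81, 81^2≡478, 81^4≡95, 81^8≡177, 81^16≡361, 81^32≡366, 81^64≡130; 85 = 64 + 16 + 4 + 1, so 81^85 ≡ 130·361·95·81 ≡ 207 (mod 553)
  → matches H(m) = 207
Candidate 2: Squares mod 553: 520^1≡520, 520^2≡536, 520^4≡289, 520^8≡18, 520^16≡324, 520^32≡459, 520^64≡541; 85 = 64 + 16 + 4 + 1, so 520^85 ≡ 541·324·289·520 ≡ 100 (mod 553)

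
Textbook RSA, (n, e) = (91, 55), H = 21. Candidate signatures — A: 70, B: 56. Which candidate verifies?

A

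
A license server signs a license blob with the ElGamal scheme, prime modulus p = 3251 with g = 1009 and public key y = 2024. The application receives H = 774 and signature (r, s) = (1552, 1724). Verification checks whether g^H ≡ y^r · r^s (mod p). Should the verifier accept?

accept

Left side g^H mod p:
1009^2 = 1018081 ≡ 518
1009^4 ≡ 518^2 = 268324 ≡ 1742
1009^8 ≡ 1742^2 = 3034564 ≡ 1381
1009^16 ≡ 1381^2 = 1907161 ≡ 2075
1009^32 ≡ 2075^2 = 4305625 ≡ 1301
1009^64 ≡ 1301^2 = 1692601 ≡ 2081
1009^128 ≡ 2081^2 = 4330561 ≡ 229
1009^256 ≡ 229^2 = 52441 ≡ 425
1009^512 ≡ 425^2 = 180625 ≡ 1820
774 = 512 + 256 + 4 + 2, so 1009^774 ≡ 1820·425·1742·518 ≡ 332 (mod 3251)
Right side y^r · r^s mod p:
2024^2 = 4096576 ≡ 316
2024^4 ≡ 316^2 = 99856 ≡ 2326
2024^8 ≡ 2326^2 = 5410276 ≡ 612
2024^16 ≡ 612^2 = 374544 ≡ 679
2024^32 ≡ 679^2 = 461041 ≡ 2650
2024^64 ≡ 2650^2 = 7022500 ≡ 340
2024^128 ≡ 340^2 = 115600 ≡ 1815
2024^256 ≡ 1815^2 = 3294225 ≡ 962
2024^512 ≡ 962^2 = 925444 ≡ 2160
2024^1024 ≡ 2160^2 = 4665600 ≡ 415
1552 = 1024 + 512 + 16, so 2024^1552 ≡ 415·2160·679 ≡ 129 (mod 3251)
1552^2 = 2408704 ≡ 2964
1552^4 ≡ 2964^2 = 8785296 ≡ 1094
1552^8 ≡ 1094^2 = 1196836 ≡ 468
1552^16 ≡ 468^2 = 219024 ≡ 1207
1552^32 ≡ 1207^2 = 1456849 ≡ 401
1552^64 ≡ 401^2 = 160801 ≡ 1502
1552^128 ≡ 1502^2 = 2256004 ≡ 3061
1552^256 ≡ 3061^2 = 9369721 ≡ 339
1552^512 ≡ 339^2 = 114921 ≡ 1136
1552^1024 ≡ 1136^2 = 1290496 ≡ 3100
1724 = 1024 + 512 + 128 + 32 + 16 + 8 + 4, so 1552^1724 ≡ 3100·1136·3061·401·1207·468·1094 ≡ 431 (mod 3251)
129·431 = 55599 ≡ 332 (mod 3251)
332 ≡ 332 (mod 3251), so the signature is genuine.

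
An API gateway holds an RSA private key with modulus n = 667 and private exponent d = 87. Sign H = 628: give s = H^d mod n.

H^2 ≡ 628^2 = 394384 ≡ 187
H^4 ≡ 187^2 = 34969 ≡ 285
H^8 ≡ 285^2 = 81225 ≡ 518
H^16 ≡ 518^2 = 268324 ≡ 190
H^32 ≡ 190^2 = 36100 ≡ 82
H^64 ≡ 82^2 = 6724 ≡ 54
87 = 64 + 16 + 4 + 2 + 1, so H^87 ≡ 54·190·285·187·628 ≡ 102 (mod 667)

102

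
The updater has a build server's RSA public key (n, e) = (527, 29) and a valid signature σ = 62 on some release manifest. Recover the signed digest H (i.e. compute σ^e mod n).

σ^2 ≡ 62^2 = 3844 ≡ 155
σ^4 ≡ 155^2 = 24025 ≡ 310
σ^8 ≡ 310^2 = 96100 ≡ 186
σ^16 ≡ 186^2 = 34596 ≡ 341
29 = 16 + 8 + 4 + 1, so σ^29 ≡ 341·186·310·62 ≡ 279 (mod 527)

279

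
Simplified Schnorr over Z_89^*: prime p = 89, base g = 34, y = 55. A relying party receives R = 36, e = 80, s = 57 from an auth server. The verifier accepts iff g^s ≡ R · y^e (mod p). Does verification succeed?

fails

g^s mod p:
34^2 = 1156 ≡ 88
34^4 ≡ 88^2 = 7744 ≡ 1
34^8 ≡ 1^2 = 1
34^16 ≡ 1^2 = 1
34^32 ≡ 1^2 = 1
57 = 32 + 16 + 8 + 1, so 34^57 ≡ 1·1·1·34 ≡ 34 (mod 89)
R · y^e mod p:
55^2 = 3025 ≡ 88
55^4 ≡ 88^2 = 7744 ≡ 1
55^8 ≡ 1^2 = 1
55^16 ≡ 1^2 = 1
55^32 ≡ 1^2 = 1
55^64 ≡ 1^2 = 1
80 = 64 + 16, so 55^80 ≡ 1·1 ≡ 1 (mod 89)
36·1 = 36 ≡ 36 (mod 89)
34 ≠ 36; the check fails.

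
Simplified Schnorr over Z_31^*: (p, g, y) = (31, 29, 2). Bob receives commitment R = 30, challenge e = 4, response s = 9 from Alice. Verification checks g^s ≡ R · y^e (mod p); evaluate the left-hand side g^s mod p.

15

29^2 = 841 ≡ 4
29^4 ≡ 4^2 = 16
29^8 ≡ 16^2 = 256 ≡ 8
9 = 8 + 1, so 29^9 ≡ 8·29 ≡ 15 (mod 31)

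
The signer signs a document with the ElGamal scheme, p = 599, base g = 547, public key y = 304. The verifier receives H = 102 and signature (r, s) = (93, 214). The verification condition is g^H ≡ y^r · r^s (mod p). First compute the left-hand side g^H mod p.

369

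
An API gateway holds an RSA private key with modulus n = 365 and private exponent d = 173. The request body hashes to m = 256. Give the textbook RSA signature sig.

201

Squares mod 365: m^1≡256, m^2≡201, m^4≡251, m^8≡221, m^16≡296, m^32≡16, m^64≡256, m^128≡201
173 = 128 + 32 + 8 + 4 + 1, so m^173 ≡ 201·16·221·251·256 ≡ 201 (mod 365)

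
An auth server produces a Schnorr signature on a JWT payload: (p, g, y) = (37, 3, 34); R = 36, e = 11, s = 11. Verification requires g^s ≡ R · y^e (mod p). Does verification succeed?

passes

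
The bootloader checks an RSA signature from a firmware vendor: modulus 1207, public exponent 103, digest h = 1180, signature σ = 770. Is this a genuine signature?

forged

σ^103 mod 1207 = 27
27 ≠ 1180, so verification fails.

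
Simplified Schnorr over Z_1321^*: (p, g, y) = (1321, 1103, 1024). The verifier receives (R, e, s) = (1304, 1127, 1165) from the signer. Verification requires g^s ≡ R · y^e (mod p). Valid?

g^s mod p:
1103^2 = 1216609 ≡ 1289
1103^4 ≡ 1289^2 = 1661521 ≡ 1024
1103^8 ≡ 1024^2 = 1048576 ≡ 1023
1103^16 ≡ 1023^2 = 1046529 ≡ 297
1103^32 ≡ 297^2 = 88209 ≡ 1023
1103^64 ≡ 1023^2 = 1046529 ≡ 297
1103^128 ≡ 297^2 = 88209 ≡ 1023
1103^256 ≡ 1023^2 = 1046529 ≡ 297
1103^512 ≡ 297^2 = 88209 ≡ 1023
1103^1024 ≡ 1023^2 = 1046529 ≡ 297
1165 = 1024 + 128 + 8 + 4 + 1, so 1103^1165 ≡ 297·1023·1023·1024·1103 ≡ 218 (mod 1321)
R · y^e mod p:
1024^2 = 1048576 ≡ 1023
1024^4 ≡ 1023^2 = 1046529 ≡ 297
1024^8 ≡ 297^2 = 88209 ≡ 1023
1024^16 ≡ 1023^2 = 1046529 ≡ 297
1024^32 ≡ 297^2 = 88209 ≡ 1023
1024^64 ≡ 1023^2 = 1046529 ≡ 297
1024^128 ≡ 297^2 = 88209 ≡ 1023
1024^256 ≡ 1023^2 = 1046529 ≡ 297
1024^512 ≡ 297^2 = 88209 ≡ 1023
1024^1024 ≡ 1023^2 = 1046529 ≡ 297
1127 = 1024 + 64 + 32 + 4 + 2 + 1, so 1024^1127 ≡ 297·297·1023·297·1023·1024 ≡ 298 (mod 1321)
1304·298 = 388592 ≡ 218 (mod 1321)
218 ≡ 218 (mod 1321); signature holds.

yes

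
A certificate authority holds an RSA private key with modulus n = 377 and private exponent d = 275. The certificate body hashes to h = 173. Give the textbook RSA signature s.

Squares mod 377: h^1≡173, h^2≡146, h^4≡204, h^8≡146, h^16≡204, h^32≡146, h^64≡204, h^128≡146, h^256≡204
275 = 256 + 16 + 2 + 1, so h^275 ≡ 204·204·146·173 ≡ 231 (mod 377)

231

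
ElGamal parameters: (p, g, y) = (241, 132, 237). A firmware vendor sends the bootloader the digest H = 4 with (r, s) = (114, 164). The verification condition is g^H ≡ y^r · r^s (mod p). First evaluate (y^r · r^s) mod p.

123

237^2 = 56169 ≡ 16
237^4 ≡ 16^2 = 256 ≡ 15
237^8 ≡ 15^2 = 225
237^16 ≡ 225^2 = 50625 ≡ 15
237^32 ≡ 15^2 = 225
237^64 ≡ 225^2 = 50625 ≡ 15
114 = 64 + 32 + 16 + 2, so 237^114 ≡ 15·225·15·16 ≡ 240 (mod 241)
114^2 = 12996 ≡ 223
114^4 ≡ 223^2 = 49729 ≡ 83
114^8 ≡ 83^2 = 6889 ≡ 141
114^16 ≡ 141^2 = 19881 ≡ 119
114^32 ≡ 119^2 = 14161 ≡ 183
114^64 ≡ 183^2 = 33489 ≡ 231
114^128 ≡ 231^2 = 53361 ≡ 100
164 = 128 + 32 + 4, so 114^164 ≡ 100·183·83 ≡ 118 (mod 241)
y^r · r^s ≡ 240·118 = 28320 ≡ 123 (mod 241)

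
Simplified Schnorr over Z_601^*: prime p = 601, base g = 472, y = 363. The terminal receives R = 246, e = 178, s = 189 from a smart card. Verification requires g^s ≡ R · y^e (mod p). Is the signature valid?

valid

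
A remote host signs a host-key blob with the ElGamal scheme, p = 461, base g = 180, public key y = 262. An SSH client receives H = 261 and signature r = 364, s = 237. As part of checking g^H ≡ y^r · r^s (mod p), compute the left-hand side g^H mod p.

191

Squares mod 461: 180^1≡180, 180^2≡130, 180^4≡304, 180^8≡216, 180^16≡95, 180^32≡266, 180^64≡223, 180^128≡402, 180^256≡254
261 = 256 + 4 + 1, so 180^261 ≡ 254·304·180 ≡ 191 (mod 461)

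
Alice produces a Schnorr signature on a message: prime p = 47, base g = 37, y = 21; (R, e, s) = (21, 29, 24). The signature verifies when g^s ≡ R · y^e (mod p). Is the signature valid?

valid

g^s mod p:
37^2 = 1369 ≡ 6
37^4 ≡ 6^2 = 36
37^8 ≡ 36^2 = 1296 ≡ 27
37^16 ≡ 27^2 = 729 ≡ 24
24 = 16 + 8, so 37^24 ≡ 24·27 ≡ 37 (mod 47)
R · y^e mod p:
21^2 = 441 ≡ 18
21^4 ≡ 18^2 = 324 ≡ 42
21^8 ≡ 42^2 = 1764 ≡ 25
21^16 ≡ 25^2 = 625 ≡ 14
29 = 16 + 8 + 4 + 1, so 21^29 ≡ 14·25·42·21 ≡ 4 (mod 47)
21·4 = 84 ≡ 37 (mod 47)
37 ≡ 37 (mod 47); signature holds.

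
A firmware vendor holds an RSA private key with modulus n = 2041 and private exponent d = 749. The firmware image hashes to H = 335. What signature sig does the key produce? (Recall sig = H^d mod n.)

251

H^2 ≡ 335^2 = 112225 ≡ 2011
H^4 ≡ 2011^2 = 4044121 ≡ 900
H^8 ≡ 900^2 = 810000 ≡ 1764
H^16 ≡ 1764^2 = 3111696 ≡ 1212
H^32 ≡ 1212^2 = 1468944 ≡ 1465
H^64 ≡ 1465^2 = 2146225 ≡ 1134
H^128 ≡ 1134^2 = 1285956 ≡ 126
H^256 ≡ 126^2 = 15876 ≡ 1589
H^512 ≡ 1589^2 = 2524921 ≡ 204
749 = 512 + 128 + 64 + 32 + 8 + 4 + 1, so H^749 ≡ 204·126·1134·1465·1764·900·335 ≡ 251 (mod 2041)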